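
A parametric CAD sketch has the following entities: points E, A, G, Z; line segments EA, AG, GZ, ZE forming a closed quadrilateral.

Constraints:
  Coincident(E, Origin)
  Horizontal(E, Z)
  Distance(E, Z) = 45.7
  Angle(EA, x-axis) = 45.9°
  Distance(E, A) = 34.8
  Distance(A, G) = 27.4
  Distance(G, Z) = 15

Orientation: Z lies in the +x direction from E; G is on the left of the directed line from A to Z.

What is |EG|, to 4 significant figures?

51.61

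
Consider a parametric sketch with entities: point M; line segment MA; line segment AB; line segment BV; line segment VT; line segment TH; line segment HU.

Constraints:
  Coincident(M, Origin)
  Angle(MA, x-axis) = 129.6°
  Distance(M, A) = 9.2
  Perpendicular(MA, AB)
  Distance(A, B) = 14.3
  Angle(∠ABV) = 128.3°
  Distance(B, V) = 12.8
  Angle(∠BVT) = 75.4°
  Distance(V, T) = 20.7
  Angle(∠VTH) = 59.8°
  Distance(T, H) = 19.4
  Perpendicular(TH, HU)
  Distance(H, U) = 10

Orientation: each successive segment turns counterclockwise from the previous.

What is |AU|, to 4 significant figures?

15.41

∠VTH = 59.8° gives TH at 136.1° from the x-axis; with |TH| = 19.4, H = (-10.66, 4.300). TH is perpendicular to HU, so HU runs at -133.9°; with |HU| = 10.0, U = (-17.60, -2.906). Then |AU| = |U − A| = 15.41.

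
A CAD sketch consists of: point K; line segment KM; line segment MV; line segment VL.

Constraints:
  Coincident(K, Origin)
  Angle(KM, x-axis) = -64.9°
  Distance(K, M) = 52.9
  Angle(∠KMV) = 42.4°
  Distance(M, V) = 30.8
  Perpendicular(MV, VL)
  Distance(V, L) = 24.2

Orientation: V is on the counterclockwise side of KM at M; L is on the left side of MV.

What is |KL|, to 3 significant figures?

14.1

∠KMV = 42.4°, so MV runs at -64.9° + (180° − 42.4°) = 72.7° from the x-axis; with |MV| = 30.8, V = M + 30.8·(cos 72.7°, sin 72.7°) = (31.6, -18.5). MV is perpendicular to VL; with |VL| = 24.2 on the left of MV, L = V + 24.2·(-0.955, 0.297) = (8.49, -11.3). Then |KL| = |L − K| = 14.1.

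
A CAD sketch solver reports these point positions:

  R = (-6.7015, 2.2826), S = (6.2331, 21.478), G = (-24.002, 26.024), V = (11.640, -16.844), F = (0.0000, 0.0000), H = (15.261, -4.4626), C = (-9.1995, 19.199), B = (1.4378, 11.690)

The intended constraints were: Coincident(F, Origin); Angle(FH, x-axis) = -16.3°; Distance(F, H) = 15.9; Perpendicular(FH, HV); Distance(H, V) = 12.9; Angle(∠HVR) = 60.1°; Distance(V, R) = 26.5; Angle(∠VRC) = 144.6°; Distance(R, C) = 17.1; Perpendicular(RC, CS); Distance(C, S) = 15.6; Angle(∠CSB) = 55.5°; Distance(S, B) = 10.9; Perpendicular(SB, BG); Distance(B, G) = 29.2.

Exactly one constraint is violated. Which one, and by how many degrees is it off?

Perpendicular(SB, BG) — off by 3.30°.

F = (0.00, 0.00) ✓; FH at -16.30° ✓; |FH| = 15.90 ✓; ∠(FH, HV) = 90.00° ✓; |HV| = 12.90 ✓; ∠HVR = 60.10° ✓; |VR| = 26.50 ✓; ∠VRC = 144.6° ✓; |RC| = 17.10 ✓; ∠(RC, CS) = 90.00° ✓; |CS| = 15.60 ✓; ∠CSB = 55.50° ✓; |SB| = 10.90 ✓; ∠(SB, BG) = 93.30° ✗; |BG| = 29.20 ✓.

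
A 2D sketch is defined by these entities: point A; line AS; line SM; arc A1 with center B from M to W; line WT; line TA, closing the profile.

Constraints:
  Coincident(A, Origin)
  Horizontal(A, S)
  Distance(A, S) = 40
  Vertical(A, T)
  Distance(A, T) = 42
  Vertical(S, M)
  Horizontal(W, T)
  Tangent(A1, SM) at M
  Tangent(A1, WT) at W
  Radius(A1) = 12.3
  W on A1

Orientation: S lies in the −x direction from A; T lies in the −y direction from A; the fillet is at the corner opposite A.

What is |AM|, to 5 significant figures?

49.821

The virtual corner opposite A is at (-40.000, -42.000). Since A1 is tangent to SM there, BM ⟂ SM and since A1 is tangent to WT there, BW ⟂ WT, with radius 12.3, so the center B sits 12.3 in from both sides at B = (-27.700, -29.700). That places the tangent points at M = (-40.000, -29.700) on SM and W = (-27.700, -42.000) on WT. Then |AM| = |M − A| = 49.821.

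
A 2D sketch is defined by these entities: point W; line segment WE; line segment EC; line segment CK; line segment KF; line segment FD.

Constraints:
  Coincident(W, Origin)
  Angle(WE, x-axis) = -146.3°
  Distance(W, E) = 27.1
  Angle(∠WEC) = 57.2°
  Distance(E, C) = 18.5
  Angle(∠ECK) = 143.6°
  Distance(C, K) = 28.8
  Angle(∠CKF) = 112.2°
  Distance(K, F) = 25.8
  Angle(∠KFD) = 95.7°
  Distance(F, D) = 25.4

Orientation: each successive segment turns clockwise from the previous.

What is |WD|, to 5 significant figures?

16.192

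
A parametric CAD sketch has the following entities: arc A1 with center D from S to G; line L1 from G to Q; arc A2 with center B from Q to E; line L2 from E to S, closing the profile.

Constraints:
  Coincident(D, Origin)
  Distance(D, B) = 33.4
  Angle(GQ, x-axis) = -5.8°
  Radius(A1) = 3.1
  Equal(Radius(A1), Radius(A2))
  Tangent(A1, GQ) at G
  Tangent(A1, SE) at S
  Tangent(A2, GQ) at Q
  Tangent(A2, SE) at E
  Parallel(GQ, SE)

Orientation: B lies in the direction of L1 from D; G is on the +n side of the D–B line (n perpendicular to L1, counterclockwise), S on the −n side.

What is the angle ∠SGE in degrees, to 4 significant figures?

79.48°

The slot axis is L1's direction at -5.8°, so u = (cos -5.8°, sin -5.8°) = (0.9949, -0.1011) and n = (−sin -5.8°, cos -5.8°) = (0.1011, 0.9949). D is at the origin and B lies 33.4 along u from D, so B = 33.4·u = (33.23, -3.375). Tangency of A1 to both parallel lines with radius 3.1 puts G and S at D ± 3.1·n: G = (0.3133, 3.084), S = (-0.3133, -3.084). Equal radii place Q and E the same way about B: Q = B + 3.1·n = (33.54, -0.2912), E = B − 3.1·n = (32.92, -6.459). Then cos ∠SGE = GS·GE / (|GS||GE|), giving 79.48°.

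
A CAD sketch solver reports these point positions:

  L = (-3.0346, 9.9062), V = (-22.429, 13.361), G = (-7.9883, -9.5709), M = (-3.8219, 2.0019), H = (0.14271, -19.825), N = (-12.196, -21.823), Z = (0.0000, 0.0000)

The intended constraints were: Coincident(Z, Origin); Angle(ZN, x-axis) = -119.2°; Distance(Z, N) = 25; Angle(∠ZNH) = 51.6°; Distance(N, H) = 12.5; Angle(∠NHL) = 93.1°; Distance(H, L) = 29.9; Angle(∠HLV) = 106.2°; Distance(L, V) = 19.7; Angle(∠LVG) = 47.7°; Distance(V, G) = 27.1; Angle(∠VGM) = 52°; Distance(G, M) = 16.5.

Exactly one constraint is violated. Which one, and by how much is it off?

Distance(G, M) = 16.5 — off by 4.20.

Z = (0.00, 0.00) ✓; ZN at -119.2° ✓; |ZN| = 25.00 ✓; ∠ZNH = 51.60° ✓; |NH| = 12.50 ✓; ∠NHL = 93.10° ✓; |HL| = 29.90 ✓; ∠HLV = 106.2° ✓; |LV| = 19.70 ✓; ∠LVG = 47.70° ✓; |VG| = 27.10 ✓; ∠VGM = 52.00° ✓; |GM| = 12.30 ✗.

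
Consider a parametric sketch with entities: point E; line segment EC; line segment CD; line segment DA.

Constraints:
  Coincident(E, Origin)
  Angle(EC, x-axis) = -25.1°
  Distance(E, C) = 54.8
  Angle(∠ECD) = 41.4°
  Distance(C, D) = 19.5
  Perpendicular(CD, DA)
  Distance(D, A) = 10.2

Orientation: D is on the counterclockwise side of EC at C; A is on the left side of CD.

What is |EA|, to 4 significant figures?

33.84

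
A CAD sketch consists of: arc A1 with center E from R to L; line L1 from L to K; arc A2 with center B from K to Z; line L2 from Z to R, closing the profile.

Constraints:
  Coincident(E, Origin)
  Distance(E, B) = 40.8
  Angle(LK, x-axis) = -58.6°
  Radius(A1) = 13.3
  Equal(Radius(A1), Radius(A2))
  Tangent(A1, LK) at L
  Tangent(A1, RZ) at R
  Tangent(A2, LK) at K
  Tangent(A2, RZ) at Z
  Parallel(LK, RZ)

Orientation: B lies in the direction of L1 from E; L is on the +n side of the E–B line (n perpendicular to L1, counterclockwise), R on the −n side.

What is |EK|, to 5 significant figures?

42.913

Tangency of A1 to both parallel lines with radius 13.3 puts L and R at E ± 13.3·n: L = (11.352, 6.9294), R = (-11.352, -6.9294). Equal radii place K and Z the same way about B: K = B + 13.3·n = (32.609, -27.895), Z = B − 13.3·n = (9.9050, -41.754). Then |EK| = |K − E| = 42.913.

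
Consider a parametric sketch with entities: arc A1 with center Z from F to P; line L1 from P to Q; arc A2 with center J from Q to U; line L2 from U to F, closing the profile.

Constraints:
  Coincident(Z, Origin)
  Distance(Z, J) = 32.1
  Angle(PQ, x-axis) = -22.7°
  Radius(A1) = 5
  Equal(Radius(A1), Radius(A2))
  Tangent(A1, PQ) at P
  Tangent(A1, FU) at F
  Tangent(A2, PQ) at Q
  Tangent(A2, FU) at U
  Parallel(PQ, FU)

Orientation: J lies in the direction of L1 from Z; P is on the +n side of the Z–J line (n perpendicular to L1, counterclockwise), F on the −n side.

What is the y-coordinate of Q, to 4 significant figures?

-7.775

Tangency of A1 to both parallel lines with radius 5.0 puts P and F at Z ± 5.0·n: P = (1.930, 4.613), F = (-1.930, -4.613). Equal radii place Q and U the same way about J: Q = J + 5.0·n = (31.54, -7.775), U = J − 5.0·n = (27.68, -17.00). So Q.y = -7.775.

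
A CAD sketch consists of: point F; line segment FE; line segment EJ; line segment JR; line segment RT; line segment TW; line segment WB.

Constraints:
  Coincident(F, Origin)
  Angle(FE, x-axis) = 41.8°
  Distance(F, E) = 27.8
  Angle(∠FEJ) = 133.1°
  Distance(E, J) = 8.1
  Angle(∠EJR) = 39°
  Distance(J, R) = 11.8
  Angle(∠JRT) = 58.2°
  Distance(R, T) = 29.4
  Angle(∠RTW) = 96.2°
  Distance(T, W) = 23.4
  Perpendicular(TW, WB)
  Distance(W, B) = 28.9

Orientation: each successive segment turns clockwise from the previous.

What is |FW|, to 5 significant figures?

60.183

F is at the origin; FE runs at 41.8° with length 27.8, so E = (20.724, 18.530). ∠FEJ = 133.1° gives EJ at -5.1000° from the x-axis; with |EJ| = 8.1, J = (28.792, 17.810). ∠EJR = 39.0° gives JR at -146.10° from the x-axis; with |JR| = 11.8, R = (18.998, 11.228). ∠JRT = 58.2° gives RT at 92.100° from the x-axis; with |RT| = 29.4, T = (17.921, 40.608). ∠RTW = 96.2° gives TW at 8.3000° from the x-axis; with |TW| = 23.4, W = (41.076, 43.986). Then |FW| = |W − F| = 60.183.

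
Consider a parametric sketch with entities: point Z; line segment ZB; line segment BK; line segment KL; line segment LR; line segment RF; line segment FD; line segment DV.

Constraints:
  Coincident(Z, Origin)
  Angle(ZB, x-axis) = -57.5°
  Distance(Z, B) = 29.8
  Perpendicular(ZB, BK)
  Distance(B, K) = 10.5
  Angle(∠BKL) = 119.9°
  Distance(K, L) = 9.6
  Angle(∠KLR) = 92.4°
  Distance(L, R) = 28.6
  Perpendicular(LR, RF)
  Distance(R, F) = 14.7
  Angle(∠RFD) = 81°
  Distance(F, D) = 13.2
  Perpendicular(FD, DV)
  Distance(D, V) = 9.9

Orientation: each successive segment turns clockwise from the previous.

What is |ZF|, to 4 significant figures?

25.04

Z is at the origin; ZB runs at -57.5° with length 29.8, so B = (16.01, -25.13). ZB is perpendicular to BK, so BK runs at -147.5°; with |BK| = 10.5, K = (7.156, -30.77). ∠BKL = 119.9° gives KL at 152.4° from the x-axis; with |KL| = 9.6, L = (-1.352, -26.33). ∠KLR = 92.4° gives LR at 64.80° from the x-axis; with |LR| = 28.6, R = (10.83, -0.4490). LR is perpendicular to RF, so RF runs at -25.20°; with |RF| = 14.7, F = (24.13, -6.708). Then |ZF| = |F − Z| = 25.04.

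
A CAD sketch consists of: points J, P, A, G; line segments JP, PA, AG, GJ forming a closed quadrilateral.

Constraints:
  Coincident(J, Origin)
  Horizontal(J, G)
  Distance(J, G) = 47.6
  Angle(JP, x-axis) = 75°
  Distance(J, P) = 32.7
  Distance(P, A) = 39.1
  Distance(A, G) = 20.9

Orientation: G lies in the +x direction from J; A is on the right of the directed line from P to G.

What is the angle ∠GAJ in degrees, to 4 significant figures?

165.9°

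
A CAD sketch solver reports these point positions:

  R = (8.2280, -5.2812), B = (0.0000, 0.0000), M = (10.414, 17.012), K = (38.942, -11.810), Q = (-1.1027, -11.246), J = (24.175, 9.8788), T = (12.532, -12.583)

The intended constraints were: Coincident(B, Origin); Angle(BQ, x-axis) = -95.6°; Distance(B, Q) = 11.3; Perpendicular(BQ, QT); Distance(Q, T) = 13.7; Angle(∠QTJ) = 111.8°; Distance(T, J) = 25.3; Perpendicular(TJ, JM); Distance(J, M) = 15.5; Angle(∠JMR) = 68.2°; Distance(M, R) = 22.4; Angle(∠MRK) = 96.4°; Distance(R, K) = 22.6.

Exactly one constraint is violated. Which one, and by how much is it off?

Distance(R, K) = 22.6 — off by 8.80.

B = (0.00, 0.00) ✓; BQ at -95.60° ✓; |BQ| = 11.30 ✓; ∠(BQ, QT) = 90.00° ✓; |QT| = 13.70 ✓; ∠QTJ = 111.8° ✓; |TJ| = 25.30 ✓; ∠(TJ, JM) = 90.00° ✓; |JM| = 15.50 ✓; ∠JMR = 68.20° ✓; |MR| = 22.40 ✓; ∠MRK = 96.40° ✓; |RK| = 31.40 ✗.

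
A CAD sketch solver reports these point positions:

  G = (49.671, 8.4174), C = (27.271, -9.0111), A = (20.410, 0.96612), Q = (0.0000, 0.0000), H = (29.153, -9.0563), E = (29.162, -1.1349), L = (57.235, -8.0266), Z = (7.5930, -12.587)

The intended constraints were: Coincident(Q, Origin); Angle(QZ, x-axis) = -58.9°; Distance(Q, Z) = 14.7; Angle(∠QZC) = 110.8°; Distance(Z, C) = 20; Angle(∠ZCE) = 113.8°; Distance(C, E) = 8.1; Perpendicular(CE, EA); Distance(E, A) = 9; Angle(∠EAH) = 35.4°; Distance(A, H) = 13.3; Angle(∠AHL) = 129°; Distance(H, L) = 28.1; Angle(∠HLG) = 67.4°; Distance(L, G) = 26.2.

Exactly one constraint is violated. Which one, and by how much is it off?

Distance(L, G) = 26.2 — off by 8.10.

Q = (0.00, 0.00) ✓; QZ at -58.90° ✓; |QZ| = 14.70 ✓; ∠QZC = 110.8° ✓; |ZC| = 20.00 ✓; ∠ZCE = 113.8° ✓; |CE| = 8.100 ✓; ∠(CE, EA) = 90.00° ✓; |EA| = 9.001 ✓; ∠EAH = 35.40° ✓; |AH| = 13.30 ✓; ∠AHL = 129.0° ✓; |HL| = 28.10 ✓; ∠HLG = 67.40° ✓; |LG| = 18.10 ✗.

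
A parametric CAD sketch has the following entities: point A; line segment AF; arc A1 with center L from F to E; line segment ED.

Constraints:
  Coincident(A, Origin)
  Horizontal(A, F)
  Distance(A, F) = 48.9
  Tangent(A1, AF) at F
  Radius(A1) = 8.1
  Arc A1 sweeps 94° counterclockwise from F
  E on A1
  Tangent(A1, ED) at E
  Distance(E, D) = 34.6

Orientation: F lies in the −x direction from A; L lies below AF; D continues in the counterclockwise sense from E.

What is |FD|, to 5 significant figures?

43.551

A is at the origin; A and F share the same y with |AF| = 48.9 and F on the −x side, so F = (-48.900, 0.0000). The tangent condition forces LF to be normal to AF, so L = F + (0, -8.1) = (-48.900, -8.1000). On A1, F sits at bearing 90° from L; a 94° counterclockwise sweep puts E at bearing 184°, so E = L + 8.1·(cos 184°, sin 184°) = (-56.980, -8.6650). Tangency of A1 to ED means the radius LE is perpendicular to ED, so ED runs along (−sin 184°, cos 184°); with |ED| = 34.6, D = (-54.567, -43.181). Then |FD| = |D − F| = 43.551.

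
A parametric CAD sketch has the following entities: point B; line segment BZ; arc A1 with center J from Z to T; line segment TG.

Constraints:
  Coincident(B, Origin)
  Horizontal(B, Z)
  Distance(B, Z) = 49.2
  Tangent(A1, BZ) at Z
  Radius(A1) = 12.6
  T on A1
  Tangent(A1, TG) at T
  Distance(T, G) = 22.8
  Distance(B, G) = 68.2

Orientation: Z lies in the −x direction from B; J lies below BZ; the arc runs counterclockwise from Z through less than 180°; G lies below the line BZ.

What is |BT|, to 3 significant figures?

63.4

B is at the origin; B and Z share the same y with |BZ| = 49.2 and Z on the −x side, so Z = (-49.2, 0.00). The tangent condition forces JZ to be normal to BZ, so J = Z + (0, -12.6) = (-49.2, -12.6). Since JT ⟂ TG (tangency), |JG| = √(12.6² + 22.8²) = 26.0 regardless of where T sits on A1. So G lies on both circle(B, 68.2) and circle(J, 26.0); the below-BZ intersection is G = (-57.0, -37.5). T is the foot of the tangent from G: T = (-61.5, -15.1).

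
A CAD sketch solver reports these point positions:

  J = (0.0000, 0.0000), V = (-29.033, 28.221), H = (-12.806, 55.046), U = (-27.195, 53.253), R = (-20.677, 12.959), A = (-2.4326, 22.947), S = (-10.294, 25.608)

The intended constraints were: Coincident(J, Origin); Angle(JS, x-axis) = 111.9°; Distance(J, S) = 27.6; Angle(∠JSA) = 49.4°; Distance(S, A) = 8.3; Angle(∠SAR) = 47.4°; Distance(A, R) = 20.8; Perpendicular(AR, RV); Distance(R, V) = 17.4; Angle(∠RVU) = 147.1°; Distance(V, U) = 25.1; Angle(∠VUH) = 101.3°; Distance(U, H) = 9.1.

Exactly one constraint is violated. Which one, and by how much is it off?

Distance(U, H) = 9.1 — off by 5.40.

J = (0.00, 0.00) ✓; JS at 111.9° ✓; |JS| = 27.60 ✓; ∠JSA = 49.40° ✓; |SA| = 8.300 ✓; ∠SAR = 47.40° ✓; |AR| = 20.80 ✓; ∠(AR, RV) = 90.00° ✓; |RV| = 17.40 ✓; ∠RVU = 147.1° ✓; |VU| = 25.10 ✓; ∠VUH = 101.3° ✓; |UH| = 14.50 ✗.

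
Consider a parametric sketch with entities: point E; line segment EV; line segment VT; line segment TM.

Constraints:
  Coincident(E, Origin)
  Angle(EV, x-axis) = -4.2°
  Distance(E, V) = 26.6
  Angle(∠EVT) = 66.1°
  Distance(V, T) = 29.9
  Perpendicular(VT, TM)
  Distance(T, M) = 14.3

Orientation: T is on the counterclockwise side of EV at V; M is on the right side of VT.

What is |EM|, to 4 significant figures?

43.09

E is at the origin; EV runs at -4.2° with length 26.6, so V = 26.6·(cos -4.2°, sin -4.2°) = (26.53, -1.948). ∠EVT = 66.1°, so VT runs at -4.2° + (180° − 66.1°) = 109.7° from the x-axis; with |VT| = 29.9, T = V + 29.9·(cos 109.7°, sin 109.7°) = (16.45, 26.20). VT is perpendicular to TM; with |TM| = 14.3 on the right of VT, M = T + 14.3·(0.9415, 0.3371) = (29.91, 31.02). Then |EM| = |M − E| = 43.09.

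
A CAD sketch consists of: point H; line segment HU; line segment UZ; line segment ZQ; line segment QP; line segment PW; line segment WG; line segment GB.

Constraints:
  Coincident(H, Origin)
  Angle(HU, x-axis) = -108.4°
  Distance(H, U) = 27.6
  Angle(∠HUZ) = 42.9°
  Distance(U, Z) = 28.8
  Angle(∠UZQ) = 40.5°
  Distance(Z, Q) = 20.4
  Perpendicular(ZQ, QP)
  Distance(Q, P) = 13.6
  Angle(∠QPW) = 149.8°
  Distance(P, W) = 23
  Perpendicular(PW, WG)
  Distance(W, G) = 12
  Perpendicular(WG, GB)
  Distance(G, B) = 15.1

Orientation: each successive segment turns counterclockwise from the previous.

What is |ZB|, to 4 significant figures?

15.61

H is at the origin; HU runs at -108.4° with length 27.6, so U = (-8.712, -26.19). ∠HUZ = 42.9° gives UZ at 28.70° from the x-axis; with |UZ| = 28.8, Z = (16.55, -12.36). ∠UZQ = 40.5° gives ZQ at 168.2° from the x-axis; with |ZQ| = 20.4, Q = (-3.419, -8.187). ZQ is perpendicular to QP, so QP runs at -101.8°; with |QP| = 13.6, P = (-6.200, -21.50). ∠QPW = 149.8° gives PW at -71.60° from the x-axis; with |PW| = 23.0, W = (1.060, -43.32). PW is perpendicular to WG, so WG runs at 18.40°; with |WG| = 12.0, G = (12.45, -39.54). WG ⟂ GB, so GB runs at 108.4°; with |GB| = 15.1, B = (7.680, -25.21). Then |ZB| = |B − Z| = 15.61.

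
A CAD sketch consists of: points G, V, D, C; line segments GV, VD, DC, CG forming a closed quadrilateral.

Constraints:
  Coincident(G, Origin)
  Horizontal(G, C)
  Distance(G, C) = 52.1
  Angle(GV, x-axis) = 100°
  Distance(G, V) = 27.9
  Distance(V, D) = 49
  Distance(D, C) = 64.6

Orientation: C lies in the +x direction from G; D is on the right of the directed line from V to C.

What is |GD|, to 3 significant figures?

23.1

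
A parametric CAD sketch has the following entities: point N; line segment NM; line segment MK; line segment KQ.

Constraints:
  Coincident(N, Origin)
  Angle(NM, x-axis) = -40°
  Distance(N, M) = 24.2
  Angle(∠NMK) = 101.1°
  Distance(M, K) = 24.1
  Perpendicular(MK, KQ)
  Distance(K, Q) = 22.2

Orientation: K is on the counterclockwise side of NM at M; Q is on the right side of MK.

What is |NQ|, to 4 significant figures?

54.21

N is at the origin; NM runs at -40.0° with length 24.2, so M = 24.2·(cos -40.0°, sin -40.0°) = (18.54, -15.56). ∠NMK = 101.1°, so MK runs at -40.0° + (180° − 101.1°) = 38.90° from the x-axis; with |MK| = 24.1, K = M + 24.1·(cos 38.90°, sin 38.90°) = (37.29, -0.4216). MK is perpendicular to KQ; with |KQ| = 22.2 on the right of MK, Q = K + 22.2·(0.6280, -0.7782) = (51.23, -17.70). Then |NQ| = |Q − N| = 54.21.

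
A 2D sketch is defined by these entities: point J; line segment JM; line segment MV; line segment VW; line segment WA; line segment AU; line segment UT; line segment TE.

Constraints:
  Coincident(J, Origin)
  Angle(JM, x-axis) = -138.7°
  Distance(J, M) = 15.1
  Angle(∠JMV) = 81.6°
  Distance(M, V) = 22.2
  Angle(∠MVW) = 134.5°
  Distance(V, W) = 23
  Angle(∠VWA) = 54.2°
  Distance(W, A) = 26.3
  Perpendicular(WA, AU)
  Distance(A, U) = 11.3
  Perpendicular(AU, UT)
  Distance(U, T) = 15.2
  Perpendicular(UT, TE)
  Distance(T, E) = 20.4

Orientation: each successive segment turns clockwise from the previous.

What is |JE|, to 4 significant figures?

29.17

J is at the origin; JM runs at -138.7° with length 15.1, so M = (-11.34, -9.966). ∠JMV = 81.6° gives MV at 122.9° from the x-axis; with |MV| = 22.2, V = (-23.40, 8.674). ∠MVW = 134.5° gives VW at 77.40° from the x-axis; with |VW| = 23.0, W = (-18.39, 31.12). ∠VWA = 54.2° gives WA at -48.40° from the x-axis; with |WA| = 26.3, A = (-0.9240, 11.45). WA is perpendicular to AU, so AU runs at -138.4°; with |AU| = 11.3, U = (-9.374, 3.950). AU is perpendicular to UT, so UT runs at 131.6°; with |UT| = 15.2, T = (-19.47, 15.32). UT is perpendicular to TE, so TE runs at 41.60°; with |TE| = 20.4, E = (-4.211, 28.86). Then |JE| = |E − J| = 29.17.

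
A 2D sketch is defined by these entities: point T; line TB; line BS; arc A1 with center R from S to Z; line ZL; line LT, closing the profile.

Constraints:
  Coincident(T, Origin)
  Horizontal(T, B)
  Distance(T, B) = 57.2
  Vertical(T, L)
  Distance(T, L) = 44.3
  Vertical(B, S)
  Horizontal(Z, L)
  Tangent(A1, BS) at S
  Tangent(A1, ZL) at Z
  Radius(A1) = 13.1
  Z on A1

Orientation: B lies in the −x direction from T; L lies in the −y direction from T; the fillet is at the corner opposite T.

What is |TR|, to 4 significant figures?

54.02

T is at the origin; TB is horizontal with |TB| = 57.2 and B on the −x side, so B = (-57.20, 0.000). TL is vertical with |TL| = 44.3 and L on the −y side, so L = (0.000, -44.30). The virtual corner opposite T is at (-57.20, -44.30). A1 meets BS tangentially, so RS is at right angles to BS and tangency of A1 to ZL means the radius RZ is perpendicular to ZL, with radius 13.1, so the center R sits 13.1 in from both sides at R = (-44.10, -31.20). Then |TR| = |R − T| = 54.02.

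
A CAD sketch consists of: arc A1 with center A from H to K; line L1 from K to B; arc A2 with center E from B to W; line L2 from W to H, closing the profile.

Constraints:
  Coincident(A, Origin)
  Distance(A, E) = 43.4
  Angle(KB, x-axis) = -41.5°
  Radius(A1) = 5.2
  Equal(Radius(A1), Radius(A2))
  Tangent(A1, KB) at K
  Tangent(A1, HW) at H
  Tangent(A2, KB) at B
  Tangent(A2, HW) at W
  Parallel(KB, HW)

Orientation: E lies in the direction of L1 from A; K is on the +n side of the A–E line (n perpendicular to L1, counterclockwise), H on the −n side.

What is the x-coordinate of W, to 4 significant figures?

29.06

The slot axis is L1's direction at -41.5°, so u = (cos -41.5°, sin -41.5°) = (0.7490, -0.6626) and n = (−sin -41.5°, cos -41.5°) = (0.6626, 0.7490). A is at the origin and E lies 43.4 along u from A, so E = 43.4·u = (32.50, -28.76). Tangency of A1 to both parallel lines with radius 5.2 puts K and H at A ± 5.2·n: K = (3.446, 3.895), H = (-3.446, -3.895). Equal radii place B and W the same way about E: B = E + 5.2·n = (35.95, -24.86), W = E − 5.2·n = (29.06, -32.65). So W.x = 29.06.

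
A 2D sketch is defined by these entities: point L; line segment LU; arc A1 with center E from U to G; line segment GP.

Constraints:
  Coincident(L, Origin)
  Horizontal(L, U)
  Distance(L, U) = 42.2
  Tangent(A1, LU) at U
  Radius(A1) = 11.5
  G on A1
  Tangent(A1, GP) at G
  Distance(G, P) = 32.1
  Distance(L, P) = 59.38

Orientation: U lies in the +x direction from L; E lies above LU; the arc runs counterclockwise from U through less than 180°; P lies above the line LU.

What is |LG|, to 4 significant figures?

55.07

L is at the origin; L and U share the same y with |LU| = 42.2 and U on the +x side, so U = (42.20, 0.000). Since A1 is tangent to LU there, EU ⟂ LU, so E = U + (0, 11.5) = (42.20, 11.50). Since EG ⟂ GP (tangency), |EP| = √(11.5² + 32.1²) = 34.10 regardless of where G sits on A1. So P lies on both circle(L, 59.38) and circle(E, 34.10); the above-LU intersection is P = (38.30, 45.37). G is the foot of the tangent from P: G = (52.51, 16.59).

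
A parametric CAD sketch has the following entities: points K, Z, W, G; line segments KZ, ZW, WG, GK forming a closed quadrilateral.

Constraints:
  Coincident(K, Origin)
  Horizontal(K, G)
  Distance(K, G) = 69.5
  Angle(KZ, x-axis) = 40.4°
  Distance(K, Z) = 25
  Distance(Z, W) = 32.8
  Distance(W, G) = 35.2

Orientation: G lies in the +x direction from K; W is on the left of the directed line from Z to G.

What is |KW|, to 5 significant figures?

57.121

Checks: |ZW| = 32.80 ✓; |WG| = 35.20 ✓.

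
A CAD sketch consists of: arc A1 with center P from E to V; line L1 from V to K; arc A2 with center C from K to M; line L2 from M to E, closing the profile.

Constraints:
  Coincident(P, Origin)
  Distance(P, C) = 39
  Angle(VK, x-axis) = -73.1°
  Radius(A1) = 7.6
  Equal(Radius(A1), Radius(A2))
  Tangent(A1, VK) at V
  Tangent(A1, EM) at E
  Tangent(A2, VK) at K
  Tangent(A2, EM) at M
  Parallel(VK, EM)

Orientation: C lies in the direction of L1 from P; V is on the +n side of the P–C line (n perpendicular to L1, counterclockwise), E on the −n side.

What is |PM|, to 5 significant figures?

39.734

Tangency of A1 to both parallel lines with radius 7.6 puts V and E at P ± 7.6·n: V = (7.2718, 2.2093), E = (-7.2718, -2.2093). Equal radii place K and M the same way about C: K = C + 7.6·n = (18.609, -35.106), M = C − 7.6·n = (4.0656, -39.525). Then |PM| = |M − P| = 39.734.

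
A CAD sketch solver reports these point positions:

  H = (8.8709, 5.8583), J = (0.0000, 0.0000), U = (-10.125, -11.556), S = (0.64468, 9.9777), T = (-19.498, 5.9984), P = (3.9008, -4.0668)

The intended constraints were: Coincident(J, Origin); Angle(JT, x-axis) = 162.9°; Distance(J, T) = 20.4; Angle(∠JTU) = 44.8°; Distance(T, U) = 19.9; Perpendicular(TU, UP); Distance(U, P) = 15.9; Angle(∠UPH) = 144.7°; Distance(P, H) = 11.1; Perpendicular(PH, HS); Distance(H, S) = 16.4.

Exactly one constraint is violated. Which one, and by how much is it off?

Distance(H, S) = 16.4 — off by 7.20.

J = (0.00, 0.00) ✓; JT at 162.9° ✓; |JT| = 20.40 ✓; ∠JTU = 44.80° ✓; |TU| = 19.90 ✓; ∠(TU, UP) = 90.00° ✓; |UP| = 15.90 ✓; ∠UPH = 144.7° ✓; |PH| = 11.10 ✓; ∠(PH, HS) = 90.00° ✓; |HS| = 9.200 ✗.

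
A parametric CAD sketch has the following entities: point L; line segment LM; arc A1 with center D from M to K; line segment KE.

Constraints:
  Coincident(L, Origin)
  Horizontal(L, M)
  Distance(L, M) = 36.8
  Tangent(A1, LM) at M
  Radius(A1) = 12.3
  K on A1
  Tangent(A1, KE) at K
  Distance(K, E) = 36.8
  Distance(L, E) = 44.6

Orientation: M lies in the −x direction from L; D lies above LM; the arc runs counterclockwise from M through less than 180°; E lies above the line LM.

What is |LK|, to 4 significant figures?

26.51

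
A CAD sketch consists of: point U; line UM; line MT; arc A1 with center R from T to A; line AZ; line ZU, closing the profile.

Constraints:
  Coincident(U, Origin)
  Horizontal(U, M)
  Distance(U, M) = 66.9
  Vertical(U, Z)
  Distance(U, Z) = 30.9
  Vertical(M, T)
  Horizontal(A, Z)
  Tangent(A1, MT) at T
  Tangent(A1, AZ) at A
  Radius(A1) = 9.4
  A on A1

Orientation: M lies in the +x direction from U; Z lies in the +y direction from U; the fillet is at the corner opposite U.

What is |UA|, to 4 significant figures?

65.28

U is at the origin; UM is horizontal with |UM| = 66.9 and M on the +x side, so M = (66.90, 0.000). UZ is vertical with |UZ| = 30.9 and Z on the +y side, so Z = (0.000, 30.90). The virtual corner opposite U is at (66.90, 30.90). Since A1 is tangent to MT there, RT ⟂ MT and tangency of A1 to AZ means the radius RA is perpendicular to AZ, with radius 9.4, so the center R sits 9.4 in from both sides at R = (57.50, 21.50). That places the tangent points at T = (66.90, 21.50) on MT and A = (57.50, 30.90) on AZ. Then |UA| = |A − U| = 65.28.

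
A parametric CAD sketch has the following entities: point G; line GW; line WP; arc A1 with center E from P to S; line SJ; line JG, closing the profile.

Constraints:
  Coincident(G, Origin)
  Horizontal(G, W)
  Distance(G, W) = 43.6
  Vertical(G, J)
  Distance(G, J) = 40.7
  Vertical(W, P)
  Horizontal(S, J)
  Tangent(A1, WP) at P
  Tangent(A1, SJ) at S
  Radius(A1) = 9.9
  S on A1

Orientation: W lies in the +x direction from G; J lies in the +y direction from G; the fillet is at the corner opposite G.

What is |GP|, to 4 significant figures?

53.38

G is at the origin; G and W share the same y with |GW| = 43.6 and W on the +x side, so W = (43.60, 0.000). G and J share the same x with |GJ| = 40.7 and J on the +y side, so J = (0.000, 40.70). The virtual corner opposite G is at (43.60, 40.70). Since A1 is tangent to WP there, EP ⟂ WP and the tangent condition forces ES to be normal to SJ, with radius 9.9, so the center E sits 9.9 in from both sides at E = (33.70, 30.80). That places the tangent points at P = (43.60, 30.80) on WP and S = (33.70, 40.70) on SJ. Then |GP| = |P − G| = 53.38.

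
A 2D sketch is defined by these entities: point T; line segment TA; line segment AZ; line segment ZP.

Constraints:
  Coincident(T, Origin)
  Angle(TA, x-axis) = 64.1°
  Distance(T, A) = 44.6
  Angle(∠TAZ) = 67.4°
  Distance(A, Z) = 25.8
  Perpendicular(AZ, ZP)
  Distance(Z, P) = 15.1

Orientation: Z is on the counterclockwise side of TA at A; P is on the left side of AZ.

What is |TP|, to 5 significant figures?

27.476

T is at the origin; TA runs at 64.1° with length 44.6, so A = 44.6·(cos 64.1°, sin 64.1°) = (19.481, 40.120). ∠TAZ = 67.4°, so AZ runs at 64.1° + (180° − 67.4°) = 176.70° from the x-axis; with |AZ| = 25.8, Z = A + 25.8·(cos 176.70°, sin 176.70°) = (-6.2759, 41.605). AZ is perpendicular to ZP; with |ZP| = 15.1 on the left of AZ, P = Z + 15.1·(-0.057564, -0.99834) = (-7.1451, 26.530). Then |TP| = |P − T| = 27.476.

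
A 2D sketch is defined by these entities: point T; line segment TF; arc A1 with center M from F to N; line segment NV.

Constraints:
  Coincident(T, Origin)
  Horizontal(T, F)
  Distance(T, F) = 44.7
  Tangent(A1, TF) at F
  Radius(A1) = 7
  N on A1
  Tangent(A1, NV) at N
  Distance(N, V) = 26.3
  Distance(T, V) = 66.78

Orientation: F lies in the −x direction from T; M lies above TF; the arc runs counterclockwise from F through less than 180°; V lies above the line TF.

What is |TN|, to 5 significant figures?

41.919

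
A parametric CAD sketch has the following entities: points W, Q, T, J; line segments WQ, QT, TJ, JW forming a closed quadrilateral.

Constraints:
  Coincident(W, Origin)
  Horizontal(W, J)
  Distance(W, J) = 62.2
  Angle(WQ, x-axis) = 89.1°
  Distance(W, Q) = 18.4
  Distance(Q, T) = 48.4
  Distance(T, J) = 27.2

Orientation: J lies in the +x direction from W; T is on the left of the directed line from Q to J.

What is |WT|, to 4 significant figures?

53.80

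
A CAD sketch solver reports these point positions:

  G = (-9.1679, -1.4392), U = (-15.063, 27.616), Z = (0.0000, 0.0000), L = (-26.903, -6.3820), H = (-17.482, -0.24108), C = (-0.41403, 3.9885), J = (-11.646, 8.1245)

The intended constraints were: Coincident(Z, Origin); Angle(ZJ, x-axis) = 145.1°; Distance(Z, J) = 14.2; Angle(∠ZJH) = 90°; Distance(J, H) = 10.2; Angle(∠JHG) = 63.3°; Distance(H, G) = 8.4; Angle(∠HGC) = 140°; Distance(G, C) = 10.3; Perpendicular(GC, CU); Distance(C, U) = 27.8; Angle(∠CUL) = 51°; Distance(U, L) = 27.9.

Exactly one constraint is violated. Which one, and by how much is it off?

Distance(U, L) = 27.9 — off by 8.10.

Z = (0.00, 0.00) ✓; ZJ at 145.1° ✓; |ZJ| = 14.20 ✓; ∠ZJH = 90.00° ✓; |JH| = 10.20 ✓; ∠JHG = 63.30° ✓; |HG| = 8.400 ✓; ∠HGC = 140.0° ✓; |GC| = 10.30 ✓; ∠(GC, CU) = 90.00° ✓; |CU| = 27.80 ✓; ∠CUL = 51.00° ✓; |UL| = 36.00 ✗.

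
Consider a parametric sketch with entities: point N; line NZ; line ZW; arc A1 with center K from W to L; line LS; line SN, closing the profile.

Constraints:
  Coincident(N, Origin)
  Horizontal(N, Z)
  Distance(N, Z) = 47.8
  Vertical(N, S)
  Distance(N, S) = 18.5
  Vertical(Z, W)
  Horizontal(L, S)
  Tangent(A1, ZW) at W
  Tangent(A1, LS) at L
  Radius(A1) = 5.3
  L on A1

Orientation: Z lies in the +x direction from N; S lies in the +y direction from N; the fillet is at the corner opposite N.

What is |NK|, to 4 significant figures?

44.50

N and S share the same x with |NS| = 18.5 and S on the +y side, so S = (0.000, 18.50). The virtual corner opposite N is at (47.80, 18.50). Tangency of A1 to ZW means the radius KW is perpendicular to ZW and the tangent condition forces KL to be normal to LS, with radius 5.3, so the center K sits 5.3 in from both sides at K = (42.50, 13.20). Then |NK| = |K − N| = 44.50.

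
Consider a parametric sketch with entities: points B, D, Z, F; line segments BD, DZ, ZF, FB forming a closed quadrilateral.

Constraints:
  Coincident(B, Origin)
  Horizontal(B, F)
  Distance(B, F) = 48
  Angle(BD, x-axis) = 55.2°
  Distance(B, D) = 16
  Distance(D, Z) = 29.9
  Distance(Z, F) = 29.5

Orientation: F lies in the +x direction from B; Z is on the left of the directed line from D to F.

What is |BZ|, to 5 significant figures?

44.666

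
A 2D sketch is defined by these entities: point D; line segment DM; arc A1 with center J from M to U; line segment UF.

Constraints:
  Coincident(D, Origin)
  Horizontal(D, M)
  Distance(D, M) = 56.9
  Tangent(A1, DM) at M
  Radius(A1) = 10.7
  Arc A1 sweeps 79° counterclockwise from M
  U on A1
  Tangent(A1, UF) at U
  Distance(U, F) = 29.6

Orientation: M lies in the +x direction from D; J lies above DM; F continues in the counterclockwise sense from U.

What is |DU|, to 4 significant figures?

67.96

D is at the origin; D and M share the same y with |DM| = 56.9 and M on the +x side, so M = (56.90, 0.000). A1 meets DM tangentially, so JM is at right angles to DM, so J = M + (0, 10.7) = (56.90, 10.70). On A1, M sits at bearing -90° from J; a 79° counterclockwise sweep puts U at bearing -11°, so U = J + 10.7·(cos -11°, sin -11°) = (67.40, 8.658). Then |DU| = |U − D| = 67.96.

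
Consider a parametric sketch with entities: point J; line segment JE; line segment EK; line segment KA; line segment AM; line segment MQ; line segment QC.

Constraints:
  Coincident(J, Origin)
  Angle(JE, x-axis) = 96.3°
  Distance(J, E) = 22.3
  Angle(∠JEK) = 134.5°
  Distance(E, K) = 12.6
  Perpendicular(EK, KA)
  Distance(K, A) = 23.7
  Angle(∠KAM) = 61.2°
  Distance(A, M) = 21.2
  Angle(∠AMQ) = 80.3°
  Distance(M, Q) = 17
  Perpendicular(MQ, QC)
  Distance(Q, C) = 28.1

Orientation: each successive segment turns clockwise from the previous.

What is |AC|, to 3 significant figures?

15.2

∠AMQ = 80.3° gives MQ at 102° from the x-axis; with |MQ| = 17.0, Q = (0.605, 25.6). The perpendicularity gives QC at right angles to MQ, so QC runs at 12.3°; with |QC| = 28.1, C = (28.1, 31.6). Then |AC| = |C − A| = 15.2.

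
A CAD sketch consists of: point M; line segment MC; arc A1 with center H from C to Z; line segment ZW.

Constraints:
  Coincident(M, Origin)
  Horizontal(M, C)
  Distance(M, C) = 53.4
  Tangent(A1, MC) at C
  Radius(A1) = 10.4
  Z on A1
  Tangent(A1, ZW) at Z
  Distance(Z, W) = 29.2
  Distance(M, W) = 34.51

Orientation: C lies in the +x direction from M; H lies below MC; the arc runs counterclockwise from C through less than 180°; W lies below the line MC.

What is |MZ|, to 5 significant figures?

46.200

Checks: |HZ| = 10.40 ✓; ∠(HZ, ZW) = 90.00° ✓; |ZW| = 29.20 ✓; |MW| = 34.51 ✓.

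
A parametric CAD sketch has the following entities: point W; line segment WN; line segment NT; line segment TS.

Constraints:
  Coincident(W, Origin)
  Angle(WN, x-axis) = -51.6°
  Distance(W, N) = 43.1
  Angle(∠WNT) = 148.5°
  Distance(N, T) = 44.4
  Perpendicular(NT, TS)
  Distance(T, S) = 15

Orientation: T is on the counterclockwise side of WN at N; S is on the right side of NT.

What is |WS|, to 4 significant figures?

89.40

W is at the origin; WN runs at -51.6° with length 43.1, so N = 43.1·(cos -51.6°, sin -51.6°) = (26.77, -33.78). ∠WNT = 148.5°, so NT runs at -51.6° + (180° − 148.5°) = -20.10° from the x-axis; with |NT| = 44.4, T = N + 44.4·(cos -20.10°, sin -20.10°) = (68.47, -49.04). NT is perpendicular to TS; with |TS| = 15.0 on the right of NT, S = T + 15.0·(-0.3437, -0.9391) = (63.31, -63.12). Then |WS| = |S − W| = 89.40.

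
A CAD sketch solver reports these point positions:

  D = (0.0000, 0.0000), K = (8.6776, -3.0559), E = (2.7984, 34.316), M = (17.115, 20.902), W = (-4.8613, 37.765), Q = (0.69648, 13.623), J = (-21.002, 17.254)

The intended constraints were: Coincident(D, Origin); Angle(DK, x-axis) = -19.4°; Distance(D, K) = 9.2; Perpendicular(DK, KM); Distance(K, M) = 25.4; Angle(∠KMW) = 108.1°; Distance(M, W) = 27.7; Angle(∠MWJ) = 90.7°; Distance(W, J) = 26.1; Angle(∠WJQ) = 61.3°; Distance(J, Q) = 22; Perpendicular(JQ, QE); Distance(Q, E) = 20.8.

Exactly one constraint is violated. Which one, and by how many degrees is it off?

Perpendicular(JQ, QE) — off by 3.70°.

D = (0.00, 0.00) ✓; DK at -19.40° ✓; |DK| = 9.200 ✓; ∠(DK, KM) = 90.00° ✓; |KM| = 25.40 ✓; ∠KMW = 108.1° ✓; |MW| = 27.70 ✓; ∠MWJ = 90.70° ✓; |WJ| = 26.10 ✓; ∠WJQ = 61.30° ✓; |JQ| = 22.00 ✓; ∠(JQ, QE) = 93.70° ✗; |QE| = 20.80 ✓.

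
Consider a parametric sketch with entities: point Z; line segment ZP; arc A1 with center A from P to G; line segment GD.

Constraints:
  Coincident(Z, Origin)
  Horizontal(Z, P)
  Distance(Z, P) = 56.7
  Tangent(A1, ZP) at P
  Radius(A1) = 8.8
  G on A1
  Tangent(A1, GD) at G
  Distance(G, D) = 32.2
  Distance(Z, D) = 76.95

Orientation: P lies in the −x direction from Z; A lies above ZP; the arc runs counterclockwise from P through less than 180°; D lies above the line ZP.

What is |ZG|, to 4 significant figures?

50.80

Z is at the origin; Z and P share the same y with |ZP| = 56.7 and P on the −x side, so P = (-56.70, 0.000). A1 meets ZP tangentially, so AP is at right angles to ZP, so A = P + (0, 8.8) = (-56.70, 8.800). Since AG ⟂ GD (tangency), |AD| = √(8.8² + 32.2²) = 33.38 regardless of where G sits on A1. So D lies on both circle(Z, 76.95) and circle(A, 33.38); the above-ZP intersection is D = (-65.04, 41.12). G is the foot of the tangent from D: G = (-49.06, 13.17).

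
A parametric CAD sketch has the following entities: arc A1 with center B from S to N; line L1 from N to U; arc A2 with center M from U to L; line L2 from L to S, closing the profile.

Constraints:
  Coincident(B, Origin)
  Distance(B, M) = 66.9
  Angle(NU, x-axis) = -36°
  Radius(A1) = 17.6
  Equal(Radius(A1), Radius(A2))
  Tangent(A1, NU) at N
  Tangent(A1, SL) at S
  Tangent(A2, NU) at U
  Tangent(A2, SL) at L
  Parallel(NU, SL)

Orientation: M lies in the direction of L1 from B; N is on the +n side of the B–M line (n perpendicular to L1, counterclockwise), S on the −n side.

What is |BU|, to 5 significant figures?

69.176

The slot axis is L1's direction at -36.0°, so u = (cos -36.0°, sin -36.0°) = (0.80902, -0.58779) and n = (−sin -36.0°, cos -36.0°) = (0.58779, 0.80902). B is at the origin and M lies 66.9 along u from B, so M = 66.9·u = (54.123, -39.323). Tangency of A1 to both parallel lines with radius 17.6 puts N and S at B ± 17.6·n: N = (10.345, 14.239), S = (-10.345, -14.239). Equal radii place U and L the same way about M: U = M + 17.6·n = (64.468, -25.084), L = M − 17.6·n = (43.778, -53.562). Then |BU| = |U − B| = 69.176.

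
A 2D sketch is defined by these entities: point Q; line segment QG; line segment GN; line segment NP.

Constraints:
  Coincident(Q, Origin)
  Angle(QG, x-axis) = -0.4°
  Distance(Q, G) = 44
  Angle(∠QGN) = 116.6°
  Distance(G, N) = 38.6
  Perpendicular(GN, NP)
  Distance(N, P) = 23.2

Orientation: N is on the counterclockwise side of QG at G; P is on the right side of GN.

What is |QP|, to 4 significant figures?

85.50

Q is at the origin; QG runs at -0.4° with length 44.0, so G = 44.0·(cos -0.4°, sin -0.4°) = (44.00, -0.3072). ∠QGN = 116.6°, so GN runs at -0.4° + (180° − 116.6°) = 63.00° from the x-axis; with |GN| = 38.6, N = G + 38.6·(cos 63.00°, sin 63.00°) = (61.52, 34.09). GN ⟂ NP; with |NP| = 23.2 on the right of GN, P = N + 23.2·(0.8910, -0.4540) = (82.19, 23.55). Then |QP| = |P − Q| = 85.50.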